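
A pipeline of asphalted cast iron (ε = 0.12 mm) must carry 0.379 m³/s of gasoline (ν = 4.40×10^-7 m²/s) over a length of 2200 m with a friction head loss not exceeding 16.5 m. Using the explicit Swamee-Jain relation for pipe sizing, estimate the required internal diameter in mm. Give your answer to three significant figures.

D ≈ 479 mm

Swamee-Jain (Type III): D = 0.66·[ε^1.25·(LQ²/(gh_f))^4.75 + ν·Q^9.4·(L/(gh_f))^5.2]^0.04
LQ²/(gh_f) = 1.952; L/(gh_f) = 13.59
Term 1 = ε^1.25·(…)^4.75 = 3.01×10^-4; Term 2 = ν·Q^9.4·(…)^5.2 = 3.76×10^-5
D = 0.66·(3.01×10^-4 + 3.76×10^-5)^0.04 = 0.4795 m = 479 mm
Check: V = 2.10 m/s, Re = 2.29×10^6, f = 0.01483, h_f = 15.3 m ≈ 16.5 m ✓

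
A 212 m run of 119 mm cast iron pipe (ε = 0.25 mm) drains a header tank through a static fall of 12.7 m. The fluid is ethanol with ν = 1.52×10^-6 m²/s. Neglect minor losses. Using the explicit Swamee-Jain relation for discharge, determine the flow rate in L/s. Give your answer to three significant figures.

Q ≈ 26.5 L/s

Swamee-Jain (Type II): Q = -0.965·√(gD⁵h_f/L)·ln[ε/(3.7D) + √(3.17ν²L/(gD³h_f))]
√(gD⁵h_f/L) = √(9.81·0.119⁵·12.7/212) = 0.003745
ε/(3.7D) = 5.68×10^-4; √(3.17ν²L/(gD³h_f)) = 8.60×10^-5
Q = -0.965·0.003745·ln(6.538×10^-4) = 0.02650 m³/s
Check: V = 2.38 m/s, Re = 1.87×10^5, f = 0.02483, h_f = 12.8 m ≈ 12.7 m ✓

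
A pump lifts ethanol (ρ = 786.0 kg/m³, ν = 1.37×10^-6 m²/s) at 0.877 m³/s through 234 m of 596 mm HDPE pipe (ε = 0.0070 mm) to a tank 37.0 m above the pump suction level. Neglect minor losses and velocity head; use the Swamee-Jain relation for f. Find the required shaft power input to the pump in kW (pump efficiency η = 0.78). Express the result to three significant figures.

V = 4Q/(πD²) = 3.144 m/s; Re = 1.37×10^6; ε/D = 1.17×10^-5; f = 0.01137
h_f = f(L/D)V²/2g = 2.247 m
Total head H = z + h_f = 37.0 + 2.247 = 39.25 m
P_hyd = ρgQH = 786.0·9.81·0.877·39.25 = 265.4 kW
P_shaft = P_hyd/η = 265.4/0.78 = 340.3 kW

P_shaft ≈ 340 kW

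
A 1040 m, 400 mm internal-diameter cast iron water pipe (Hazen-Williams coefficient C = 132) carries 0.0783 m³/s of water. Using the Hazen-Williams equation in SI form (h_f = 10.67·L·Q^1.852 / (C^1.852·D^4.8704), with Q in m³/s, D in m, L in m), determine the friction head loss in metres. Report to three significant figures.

h_f = 10.67·1040·0.0783^1.852 / (132^1.852·0.400^4.8704) = 1.017 m

h_f ≈ 1.02 m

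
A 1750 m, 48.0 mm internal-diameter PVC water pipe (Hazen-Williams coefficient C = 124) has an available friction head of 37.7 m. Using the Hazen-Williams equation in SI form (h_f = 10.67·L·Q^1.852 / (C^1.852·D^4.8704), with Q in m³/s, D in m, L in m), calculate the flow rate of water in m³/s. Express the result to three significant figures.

Rearranging: Q = [h_f·C^1.852·D^4.8704 / (10.67·L)]^(1/1.852)
Q = [37.7·124^1.852·0.0480^4.8704 / (10.67·1750)]^0.540 = 0.001480 m³/s

Q ≈ 0.00148 m³/s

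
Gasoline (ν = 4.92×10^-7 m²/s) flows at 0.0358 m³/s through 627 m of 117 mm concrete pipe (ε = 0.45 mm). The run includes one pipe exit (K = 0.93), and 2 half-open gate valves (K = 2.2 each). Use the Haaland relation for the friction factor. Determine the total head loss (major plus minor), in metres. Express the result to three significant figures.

H_L ≈ 88.7 m

V = 4Q/(πD²) = 3.330 m/s; V²/2g = 0.5651 m
Re = 7.92×10^5, ε/D = 0.00385 → f = 0.02828 (Haaland)
Major: h_f = f(L/D)·V²/2g = 0.02828·5359·0.5651 = 85.64 m
Minor: ΣK = 5.33; h_m = ΣK·V²/2g = 3.012 m
Total H_L = 85.64 + 3.012 = 88.66 m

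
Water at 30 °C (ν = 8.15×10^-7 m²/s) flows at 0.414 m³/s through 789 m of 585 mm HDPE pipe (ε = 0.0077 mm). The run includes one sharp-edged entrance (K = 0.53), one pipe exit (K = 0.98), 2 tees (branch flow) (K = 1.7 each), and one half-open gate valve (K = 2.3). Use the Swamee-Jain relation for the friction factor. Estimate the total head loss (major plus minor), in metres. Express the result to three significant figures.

H_L ≈ 2.79 m

V = 4Q/(πD²) = 1.540 m/s; V²/2g = 0.1209 m
Re = 1.11×10^6, ε/D = 1.32×10^-5 → f = 0.01175 (Swamee-Jain)
Major: h_f = f(L/D)·V²/2g = 0.01175·1349·0.1209 = 1.917 m
Minor: ΣK = 7.21; h_m = ΣK·V²/2g = 0.8718 m
Total H_L = 1.917 + 0.8718 = 2.789 m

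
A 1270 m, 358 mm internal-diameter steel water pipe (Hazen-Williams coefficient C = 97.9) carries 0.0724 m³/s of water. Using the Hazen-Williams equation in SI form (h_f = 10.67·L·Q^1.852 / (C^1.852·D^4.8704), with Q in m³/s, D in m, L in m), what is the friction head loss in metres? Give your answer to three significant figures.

h_f ≈ 3.21 m

h_f = 10.67·1270·0.0724^1.852 / (97.9^1.852·0.358^4.8704) = 3.207 m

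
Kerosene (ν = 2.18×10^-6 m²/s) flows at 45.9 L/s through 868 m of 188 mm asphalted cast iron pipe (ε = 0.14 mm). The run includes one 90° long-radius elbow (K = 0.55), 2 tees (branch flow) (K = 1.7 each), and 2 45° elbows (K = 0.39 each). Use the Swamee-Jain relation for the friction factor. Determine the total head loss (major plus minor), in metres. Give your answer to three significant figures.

V = 4Q/(πD²) = 1.654 m/s; V²/2g = 0.1394 m
Re = 1.43×10^5, ε/D = 7.45×10^-4 → f = 0.02067 (Swamee-Jain)
Major: h_f = f(L/D)·V²/2g = 0.02067·4617·0.1394 = 13.30 m
Minor: ΣK = 4.73; h_m = ΣK·V²/2g = 0.6591 m
Total H_L = 13.30 + 0.6591 = 13.96 m

H_L ≈ 14.0 m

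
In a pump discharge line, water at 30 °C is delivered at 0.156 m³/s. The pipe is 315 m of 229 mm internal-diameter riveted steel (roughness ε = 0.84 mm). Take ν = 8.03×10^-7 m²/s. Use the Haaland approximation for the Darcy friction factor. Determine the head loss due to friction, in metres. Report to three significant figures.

V = 4Q/(πD²) = 4·0.156/(π·0.229²) = 3.788 m/s
Re = VD/ν = 3.788·0.229/8.03×10^-7 = 1.08×10^6 → turbulent
ε/D = 0.84/229 = 0.00367
Haaland: f = 0.02786
h_f = f(L/D)V²/(2g) = 0.02786·(315/0.229)·3.788²/(2·9.81) = 28.02 m

h_f ≈ 28.0 m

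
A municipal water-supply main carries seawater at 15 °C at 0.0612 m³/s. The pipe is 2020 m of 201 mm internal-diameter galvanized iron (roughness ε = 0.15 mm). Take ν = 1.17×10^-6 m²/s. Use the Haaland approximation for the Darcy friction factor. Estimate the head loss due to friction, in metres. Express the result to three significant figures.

h_f ≈ 36.8 m

V = 4Q/(πD²) = 4·0.0612/(π·0.201²) = 1.929 m/s
Re = VD/ν = 1.929·0.201/1.17×10^-6 = 3.31×10^5 → turbulent
ε/D = 0.15/201 = 7.46×10^-4
Haaland: f = 0.01929
h_f = f(L/D)V²/(2g) = 0.01929·(2020/0.201)·1.929²/(2·9.81) = 36.75 m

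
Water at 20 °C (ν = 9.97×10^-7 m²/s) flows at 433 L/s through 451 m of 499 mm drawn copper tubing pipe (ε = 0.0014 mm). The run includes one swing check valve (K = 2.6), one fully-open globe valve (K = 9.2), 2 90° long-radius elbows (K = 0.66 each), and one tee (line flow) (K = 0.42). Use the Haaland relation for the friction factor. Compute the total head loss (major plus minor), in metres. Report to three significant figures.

V = 4Q/(πD²) = 2.214 m/s; V²/2g = 0.2499 m
Re = 1.11×10^6, ε/D = 2.81×10^-6 → f = 0.01144 (Haaland)
Major: h_f = f(L/D)·V²/2g = 0.01144·903.8·0.2499 = 2.583 m
Minor: ΣK = 13.5; h_m = ΣK·V²/2g = 3.383 m
Total H_L = 2.583 + 3.383 = 5.966 m

H_L ≈ 5.97 m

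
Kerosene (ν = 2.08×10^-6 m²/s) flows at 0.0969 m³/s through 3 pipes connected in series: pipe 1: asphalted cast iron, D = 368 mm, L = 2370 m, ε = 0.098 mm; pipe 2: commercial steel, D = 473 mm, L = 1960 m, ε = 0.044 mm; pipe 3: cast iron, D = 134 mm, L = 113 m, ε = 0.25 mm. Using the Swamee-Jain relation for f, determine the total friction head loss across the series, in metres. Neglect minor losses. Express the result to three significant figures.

H ≈ 53.8 m

Pipe 1: V = 0.9110 m/s, Re = 1.61×10^5, ε/D = 2.66×10^-4, f = 0.01806, h_1 = f(L/D)V²/2g = 4.919 m
Pipe 2: V = 0.5515 m/s, Re = 1.25×10^5, ε/D = 9.30×10^-5, f = 0.01767, h_2 = f(L/D)V²/2g = 1.135 m
Pipe 3: V = 6.871 m/s, Re = 4.43×10^5, ε/D = 0.00187, f = 0.02355, h_3 = f(L/D)V²/2g = 47.79 m
Series → Q common, losses add: H = Σh = 53.84 m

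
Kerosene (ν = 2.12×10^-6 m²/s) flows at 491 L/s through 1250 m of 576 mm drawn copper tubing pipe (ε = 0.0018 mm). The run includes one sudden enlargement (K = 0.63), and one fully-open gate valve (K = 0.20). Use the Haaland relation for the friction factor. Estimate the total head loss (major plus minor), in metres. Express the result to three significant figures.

H_L ≈ 5.27 m

V = 4Q/(πD²) = 1.884 m/s; V²/2g = 0.1810 m
Re = 5.12×10^5, ε/D = 3.12×10^-6 → f = 0.01304 (Haaland)
Major: h_f = f(L/D)·V²/2g = 0.01304·2170·0.1810 = 5.122 m
Minor: ΣK = 0.830; h_m = ΣK·V²/2g = 0.1502 m
Total H_L = 5.122 + 0.1502 = 5.272 m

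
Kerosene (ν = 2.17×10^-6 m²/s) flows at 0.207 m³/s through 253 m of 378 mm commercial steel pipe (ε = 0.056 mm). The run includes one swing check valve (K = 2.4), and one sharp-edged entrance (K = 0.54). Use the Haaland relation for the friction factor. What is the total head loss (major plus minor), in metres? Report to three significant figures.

H_L ≈ 2.31 m

V = 4Q/(πD²) = 1.845 m/s; V²/2g = 0.1734 m
Re = 3.21×10^5, ε/D = 1.48×10^-4 → f = 0.01551 (Haaland)
Major: h_f = f(L/D)·V²/2g = 0.01551·669.3·0.1734 = 1.800 m
Minor: ΣK = 2.94; h_m = ΣK·V²/2g = 0.5098 m
Total H_L = 1.800 + 0.5098 = 2.310 m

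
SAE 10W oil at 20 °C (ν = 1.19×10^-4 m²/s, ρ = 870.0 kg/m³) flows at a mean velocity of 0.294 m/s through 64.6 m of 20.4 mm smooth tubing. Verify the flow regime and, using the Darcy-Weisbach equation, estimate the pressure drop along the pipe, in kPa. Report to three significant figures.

Δp ≈ 151 kPa

Re = VD/ν = 0.294·0.02040/1.19×10^-4 = 50.4 → laminar (Re < 2300)
f = 64/Re = 1.270
h_f = f(L/D)V²/(2g) = 1.270·(64.6/0.02040)·0.294²/(2·9.81) = 17.72 m
Δp = ρg·h_f = 870.0·9.81·17.72 = 151.2 kPa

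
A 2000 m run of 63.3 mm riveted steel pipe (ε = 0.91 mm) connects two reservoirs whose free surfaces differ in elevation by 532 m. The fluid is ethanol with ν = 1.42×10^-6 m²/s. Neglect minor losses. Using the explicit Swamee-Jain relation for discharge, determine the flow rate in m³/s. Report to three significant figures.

Q ≈ 0.00868 m³/s

Swamee-Jain (Type II): Q = -0.965·√(gD⁵h_f/L)·ln[ε/(3.7D) + √(3.17ν²L/(gD³h_f))]
√(gD⁵h_f/L) = √(9.81·0.0633⁵·532/2000) = 0.001628
ε/(3.7D) = 0.00389; √(3.17ν²L/(gD³h_f)) = 9.83×10^-5
Q = -0.965·0.001628·ln(0.003984) = 0.008683 m³/s
Check: V = 2.76 m/s, Re = 1.23×10^5, f = 0.04362, h_f = 535 m ≈ 532 m ✓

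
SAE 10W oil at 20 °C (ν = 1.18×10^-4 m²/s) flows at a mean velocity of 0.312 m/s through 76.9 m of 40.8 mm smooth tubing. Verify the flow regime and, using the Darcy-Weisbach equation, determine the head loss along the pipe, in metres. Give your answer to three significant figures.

h_f ≈ 5.55 m

Re = VD/ν = 0.312·0.04080/1.18×10^-4 = 108 → laminar (Re < 2300)
f = 64/Re = 0.5933
h_f = f(L/D)V²/(2g) = 0.5933·(76.9/0.04080)·0.312²/(2·9.81) = 5.548 m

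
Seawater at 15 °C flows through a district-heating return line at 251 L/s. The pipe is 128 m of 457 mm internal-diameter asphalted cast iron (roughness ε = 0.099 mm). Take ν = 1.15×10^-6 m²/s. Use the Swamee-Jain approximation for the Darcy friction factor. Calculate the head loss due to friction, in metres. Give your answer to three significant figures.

h_f ≈ 0.516 m

V = 4Q/(πD²) = 4·0.251/(π·0.457²) = 1.530 m/s
Re = VD/ν = 1.530·0.457/1.15×10^-6 = 6.08×10^5 → turbulent
ε/D = 0.099/457 = 2.17×10^-4
Swamee-Jain: f = 0.01543
h_f = f(L/D)V²/(2g) = 0.01543·(128/0.457)·1.530²/(2·9.81) = 0.5157 m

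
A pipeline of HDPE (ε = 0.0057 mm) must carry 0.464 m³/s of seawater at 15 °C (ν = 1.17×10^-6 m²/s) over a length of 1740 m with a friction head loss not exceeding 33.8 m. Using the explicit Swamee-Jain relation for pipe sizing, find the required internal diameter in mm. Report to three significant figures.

D ≈ 406 mm

Swamee-Jain (Type III): D = 0.66·[ε^1.25·(LQ²/(gh_f))^4.75 + ν·Q^9.4·(L/(gh_f))^5.2]^0.04
LQ²/(gh_f) = 1.130; L/(gh_f) = 5.248
Term 1 = ε^1.25·(…)^4.75 = 4.97×10^-7; Term 2 = ν·Q^9.4·(…)^5.2 = 4.76×10^-6
D = 0.66·(4.97×10^-7 + 4.76×10^-6)^0.04 = 0.4058 m = 406 mm
Check: V = 3.59 m/s, Re = 1.24×10^6, f = 0.01158, h_f = 32.6 m ≈ 33.8 m ✓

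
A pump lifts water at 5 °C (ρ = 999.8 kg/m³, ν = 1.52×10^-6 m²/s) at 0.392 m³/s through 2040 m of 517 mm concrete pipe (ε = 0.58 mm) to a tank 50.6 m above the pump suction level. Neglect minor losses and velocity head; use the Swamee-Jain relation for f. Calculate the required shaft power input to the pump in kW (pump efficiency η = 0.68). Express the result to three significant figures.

P_shaft ≈ 368 kW

V = 4Q/(πD²) = 1.867 m/s; Re = 6.35×10^5; ε/D = 0.00112; f = 0.02074
h_f = f(L/D)V²/2g = 14.55 m
Total head H = z + h_f = 50.6 + 14.55 = 65.15 m
P_hyd = ρgQH = 999.8·9.81·0.392·65.15 = 250.5 kW
P_shaft = P_hyd/η = 250.5/0.68 = 368.3 kW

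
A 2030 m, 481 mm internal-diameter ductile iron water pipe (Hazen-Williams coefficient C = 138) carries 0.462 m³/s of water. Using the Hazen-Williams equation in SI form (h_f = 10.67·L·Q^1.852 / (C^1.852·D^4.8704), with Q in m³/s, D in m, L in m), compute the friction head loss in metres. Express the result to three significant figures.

h_f = 10.67·2030·0.462^1.852 / (138^1.852·0.481^4.8704) = 19.93 m

h_f ≈ 19.9 m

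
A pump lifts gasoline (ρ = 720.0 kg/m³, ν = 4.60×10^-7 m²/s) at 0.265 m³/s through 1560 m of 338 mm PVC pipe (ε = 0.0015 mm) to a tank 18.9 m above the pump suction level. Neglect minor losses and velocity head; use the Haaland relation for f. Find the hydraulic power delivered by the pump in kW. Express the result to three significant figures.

P_hyd ≈ 75.1 kW

V = 4Q/(πD²) = 2.953 m/s; Re = 2.17×10^6; ε/D = 4.44×10^-6; f = 0.01034
h_f = f(L/D)V²/2g = 21.22 m
Total head H = z + h_f = 18.9 + 21.22 = 40.12 m
P_hyd = ρgQH = 720.0·9.81·0.265·40.12 = 75.10 kW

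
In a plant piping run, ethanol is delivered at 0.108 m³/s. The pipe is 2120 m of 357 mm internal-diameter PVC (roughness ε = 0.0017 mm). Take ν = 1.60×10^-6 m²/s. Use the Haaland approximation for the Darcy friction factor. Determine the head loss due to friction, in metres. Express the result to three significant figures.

h_f ≈ 5.28 m

V = 4Q/(πD²) = 4·0.108/(π·0.357²) = 1.079 m/s
Re = VD/ν = 1.079·0.357/1.60×10^-6 = 2.41×10^5 → turbulent
ε/D = 0.0017/357 = 4.76×10^-6
Haaland: f = 0.01499
h_f = f(L/D)V²/(2g) = 0.01499·(2120/0.357)·1.079²/(2·9.81) = 5.280 m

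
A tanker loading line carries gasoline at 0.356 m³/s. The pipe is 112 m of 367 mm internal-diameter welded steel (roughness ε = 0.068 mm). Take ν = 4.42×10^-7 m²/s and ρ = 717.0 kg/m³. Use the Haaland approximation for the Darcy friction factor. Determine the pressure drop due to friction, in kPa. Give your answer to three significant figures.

V = 4Q/(πD²) = 4·0.356/(π·0.367²) = 3.365 m/s
Re = VD/ν = 3.365·0.367/4.42×10^-7 = 2.79×10^6 → turbulent
ε/D = 0.068/367 = 1.85×10^-4
Haaland: f = 0.01389
h_f = f(L/D)V²/(2g) = 0.01389·(112/0.367)·3.365²/(2·9.81) = 2.447 m
Δp = ρg·h_f = 717.0·9.81·2.447 = 17.21 kPa

Δp ≈ 17.2 kPa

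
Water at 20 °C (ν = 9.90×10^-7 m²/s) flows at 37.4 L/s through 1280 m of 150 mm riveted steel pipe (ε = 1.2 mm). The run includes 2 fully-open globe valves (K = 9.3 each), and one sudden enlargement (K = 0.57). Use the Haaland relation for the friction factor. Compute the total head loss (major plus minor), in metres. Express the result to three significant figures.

V = 4Q/(πD²) = 2.116 m/s; V²/2g = 0.2283 m
Re = 3.21×10^5, ε/D = 0.00800 → f = 0.03547 (Haaland)
Major: h_f = f(L/D)·V²/2g = 0.03547·8533·0.2283 = 69.10 m
Minor: ΣK = 19.2; h_m = ΣK·V²/2g = 4.376 m
Total H_L = 69.10 + 4.376 = 73.47 m

H_L ≈ 73.5 m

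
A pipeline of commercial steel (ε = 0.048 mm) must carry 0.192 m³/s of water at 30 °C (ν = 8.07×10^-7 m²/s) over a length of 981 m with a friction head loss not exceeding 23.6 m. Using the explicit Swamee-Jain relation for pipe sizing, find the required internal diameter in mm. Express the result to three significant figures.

Swamee-Jain (Type III): D = 0.66·[ε^1.25·(LQ²/(gh_f))^4.75 + ν·Q^9.4·(L/(gh_f))^5.2]^0.04
LQ²/(gh_f) = 0.1562; L/(gh_f) = 4.237
Term 1 = ε^1.25·(…)^4.75 = 5.91×10^-10; Term 2 = ν·Q^9.4·(…)^5.2 = 2.70×10^-10
D = 0.66·(5.91×10^-10 + 2.70×10^-10)^0.04 = 0.2864 m = 286 mm
Check: V = 2.98 m/s, Re = 1.06×10^6, f = 0.01435, h_f = 22.3 m ≈ 23.6 m ✓

D ≈ 286 mm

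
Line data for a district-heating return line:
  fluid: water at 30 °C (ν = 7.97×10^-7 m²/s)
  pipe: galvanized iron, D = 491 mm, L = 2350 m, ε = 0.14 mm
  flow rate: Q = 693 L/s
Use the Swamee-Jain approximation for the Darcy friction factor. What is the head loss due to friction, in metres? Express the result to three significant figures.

V = 4Q/(πD²) = 4·0.693/(π·0.491²) = 3.660 m/s
Re = VD/ν = 3.660·0.491/7.97×10^-7 = 2.25×10^6 → turbulent
ε/D = 0.14/491 = 2.85×10^-4
Swamee-Jain: f = 0.01520
h_f = f(L/D)V²/(2g) = 0.01520·(2350/0.491)·3.660²/(2·9.81) = 49.68 m

h_f ≈ 49.7 m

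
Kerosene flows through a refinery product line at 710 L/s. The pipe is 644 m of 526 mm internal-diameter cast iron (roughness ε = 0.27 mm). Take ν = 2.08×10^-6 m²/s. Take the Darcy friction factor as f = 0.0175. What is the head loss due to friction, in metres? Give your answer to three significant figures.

h_f ≈ 11.7 m

V = 4Q/(πD²) = 4·0.710/(π·0.526²) = 3.267 m/s
h_f = f(L/D)V²/(2g) = 0.01750·(644/0.526)·3.267²/(2·9.81) = 11.66 m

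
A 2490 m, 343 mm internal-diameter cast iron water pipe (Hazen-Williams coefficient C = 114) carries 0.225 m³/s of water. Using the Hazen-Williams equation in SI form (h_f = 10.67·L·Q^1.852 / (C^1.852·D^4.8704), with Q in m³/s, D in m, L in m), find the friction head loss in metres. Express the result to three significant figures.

h_f = 10.67·2490·0.225^1.852 / (114^1.852·0.343^4.8704) = 47.70 m

h_f ≈ 47.7 m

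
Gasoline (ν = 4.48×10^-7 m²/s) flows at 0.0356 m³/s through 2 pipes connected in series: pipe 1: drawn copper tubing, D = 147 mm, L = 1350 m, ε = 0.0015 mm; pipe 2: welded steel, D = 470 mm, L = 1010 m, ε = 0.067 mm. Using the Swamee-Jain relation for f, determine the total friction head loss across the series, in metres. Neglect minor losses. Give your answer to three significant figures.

H ≈ 26.0 m

Pipe 1: V = 2.098 m/s, Re = 6.88×10^5, ε/D = 1.02×10^-5, f = 0.01257, h_1 = f(L/D)V²/2g = 25.89 m
Pipe 2: V = 0.2052 m/s, Re = 2.15×10^5, ε/D = 1.43×10^-4, f = 0.01654, h_2 = f(L/D)V²/2g = 0.07629 m
Series → Q common, losses add: H = Σh = 25.97 m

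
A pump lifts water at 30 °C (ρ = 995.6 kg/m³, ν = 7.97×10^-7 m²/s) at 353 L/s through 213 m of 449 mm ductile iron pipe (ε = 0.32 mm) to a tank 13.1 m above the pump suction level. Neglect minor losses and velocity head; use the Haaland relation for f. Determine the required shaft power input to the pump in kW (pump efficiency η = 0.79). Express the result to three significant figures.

V = 4Q/(πD²) = 2.229 m/s; Re = 1.26×10^6; ε/D = 7.13×10^-4; f = 0.01842
h_f = f(L/D)V²/2g = 2.214 m
Total head H = z + h_f = 13.1 + 2.214 = 15.31 m
P_hyd = ρgQH = 995.6·9.81·0.353·15.31 = 52.80 kW
P_shaft = P_hyd/η = 52.80/0.79 = 66.83 kW

P_shaft ≈ 66.8 kW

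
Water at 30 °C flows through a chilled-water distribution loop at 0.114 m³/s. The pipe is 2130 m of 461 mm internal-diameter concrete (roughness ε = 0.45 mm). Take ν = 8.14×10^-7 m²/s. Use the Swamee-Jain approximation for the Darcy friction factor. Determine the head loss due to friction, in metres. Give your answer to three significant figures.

V = 4Q/(πD²) = 4·0.114/(π·0.461²) = 0.6830 m/s
Re = VD/ν = 0.6830·0.461/8.14×10^-7 = 3.87×10^5 → turbulent
ε/D = 0.45/461 = 9.76×10^-4
Swamee-Jain: f = 0.02043
h_f = f(L/D)V²/(2g) = 0.02043·(2130/0.461)·0.6830²/(2·9.81) = 2.244 m

h_f ≈ 2.24 m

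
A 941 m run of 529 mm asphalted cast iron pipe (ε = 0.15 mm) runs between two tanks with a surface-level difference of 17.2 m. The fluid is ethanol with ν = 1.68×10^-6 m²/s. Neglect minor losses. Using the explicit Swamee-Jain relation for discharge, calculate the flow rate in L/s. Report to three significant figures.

Swamee-Jain (Type II): Q = -0.965·√(gD⁵h_f/L)·ln[ε/(3.7D) + √(3.17ν²L/(gD³h_f))]
√(gD⁵h_f/L) = √(9.81·0.529⁵·17.2/941) = 0.08619
ε/(3.7D) = 7.66×10^-5; √(3.17ν²L/(gD³h_f)) = 1.84×10^-5
Q = -0.965·0.08619·ln(9.500×10^-5) = 0.7703 m³/s
Check: V = 3.50 m/s, Re = 1.10×10^6, f = 0.01554, h_f = 17.3 m ≈ 17.2 m ✓

Q ≈ 770 L/s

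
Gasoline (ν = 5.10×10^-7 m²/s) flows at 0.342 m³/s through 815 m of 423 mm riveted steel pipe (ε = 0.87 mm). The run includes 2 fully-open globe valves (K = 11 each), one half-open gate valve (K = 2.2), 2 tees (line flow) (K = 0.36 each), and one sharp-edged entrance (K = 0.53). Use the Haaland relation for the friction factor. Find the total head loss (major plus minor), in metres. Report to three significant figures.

H_L ≈ 21.5 m

V = 4Q/(πD²) = 2.434 m/s; V²/2g = 0.3019 m
Re = 2.02×10^6, ε/D = 0.00206 → f = 0.02372 (Haaland)
Major: h_f = f(L/D)·V²/2g = 0.02372·1927·0.3019 = 13.80 m
Minor: ΣK = 25.4; h_m = ΣK·V²/2g = 7.682 m
Total H_L = 13.80 + 7.682 = 21.48 m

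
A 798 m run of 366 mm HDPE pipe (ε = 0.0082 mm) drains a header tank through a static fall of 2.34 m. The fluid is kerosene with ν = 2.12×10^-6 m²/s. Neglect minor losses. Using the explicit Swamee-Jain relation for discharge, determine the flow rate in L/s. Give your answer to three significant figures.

Q ≈ 121 L/s

Swamee-Jain (Type II): Q = -0.965·√(gD⁵h_f/L)·ln[ε/(3.7D) + √(3.17ν²L/(gD³h_f))]
√(gD⁵h_f/L) = √(9.81·0.366⁵·2.34/798) = 0.01374
ε/(3.7D) = 6.06×10^-6; √(3.17ν²L/(gD³h_f)) = 1.01×10^-4
Q = -0.965·0.01374·ln(1.066×10^-4) = 0.1213 m³/s
Check: V = 1.15 m/s, Re = 1.99×10^5, f = 0.01575, h_f = 2.33 m ≈ 2.34 m ✓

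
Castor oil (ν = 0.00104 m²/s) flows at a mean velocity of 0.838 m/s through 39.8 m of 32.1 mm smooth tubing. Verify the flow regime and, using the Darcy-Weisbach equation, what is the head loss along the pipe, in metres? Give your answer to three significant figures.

Re = VD/ν = 0.838·0.03210/0.00104 = 25.9 → laminar (Re < 2300)
f = 64/Re = 2.474
h_f = f(L/D)V²/(2g) = 2.474·(39.8/0.03210)·0.838²/(2·9.81) = 109.8 m

h_f ≈ 110 m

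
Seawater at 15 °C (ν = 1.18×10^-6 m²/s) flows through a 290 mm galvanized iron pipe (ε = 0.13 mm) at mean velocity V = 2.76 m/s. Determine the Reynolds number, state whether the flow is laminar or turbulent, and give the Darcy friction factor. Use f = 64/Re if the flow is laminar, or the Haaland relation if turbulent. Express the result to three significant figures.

Re = VD/ν = 2.760·0.290/1.18×10^-6 = 6.78×10^5
Re > 4000 → turbulent; ε/D = 4.48×10^-4
Haaland: f = 0.01702

Re ≈ 6.78×10^5; turbulent; f ≈ 0.0170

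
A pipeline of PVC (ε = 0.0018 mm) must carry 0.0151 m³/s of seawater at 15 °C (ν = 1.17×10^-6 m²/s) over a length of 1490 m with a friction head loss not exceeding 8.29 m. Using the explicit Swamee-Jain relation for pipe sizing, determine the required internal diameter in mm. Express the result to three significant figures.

D ≈ 145 mm

Swamee-Jain (Type III): D = 0.66·[ε^1.25·(LQ²/(gh_f))^4.75 + ν·Q^9.4·(L/(gh_f))^5.2]^0.04
LQ²/(gh_f) = 0.004178; L/(gh_f) = 18.32
Term 1 = ε^1.25·(…)^4.75 = 3.30×10^-19; Term 2 = ν·Q^9.4·(…)^5.2 = 3.30×10^-17
D = 0.66·(3.30×10^-19 + 3.30×10^-17)^0.04 = 0.1447 m = 145 mm
Check: V = 0.918 m/s, Re = 1.14×10^5, f = 0.01748, h_f = 7.74 m ≈ 8.29 m ✓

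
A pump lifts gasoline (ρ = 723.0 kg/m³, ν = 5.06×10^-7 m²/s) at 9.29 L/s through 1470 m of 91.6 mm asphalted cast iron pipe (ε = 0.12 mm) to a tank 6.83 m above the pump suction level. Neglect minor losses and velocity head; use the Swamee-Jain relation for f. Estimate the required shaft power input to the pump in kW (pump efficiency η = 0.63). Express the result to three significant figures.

P_shaft ≈ 4.47 kW

V = 4Q/(πD²) = 1.410 m/s; Re = 2.55×10^5; ε/D = 0.00131; f = 0.02209
h_f = f(L/D)V²/2g = 35.90 m
Total head H = z + h_f = 6.83 + 35.90 = 42.73 m
P_hyd = ρgQH = 723.0·9.81·0.00929·42.73 = 2.816 kW
P_shaft = P_hyd/η = 2.816/0.63 = 4.469 kW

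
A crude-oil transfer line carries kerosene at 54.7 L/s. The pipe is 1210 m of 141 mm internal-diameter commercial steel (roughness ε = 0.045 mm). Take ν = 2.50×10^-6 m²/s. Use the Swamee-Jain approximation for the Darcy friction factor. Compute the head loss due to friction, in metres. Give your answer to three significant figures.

V = 4Q/(πD²) = 4·0.0547/(π·0.141²) = 3.503 m/s
Re = VD/ν = 3.503·0.141/2.50×10^-6 = 1.98×10^5 → turbulent
ε/D = 0.045/141 = 3.19×10^-4
Swamee-Jain: f = 0.01793
h_f = f(L/D)V²/(2g) = 0.01793·(1210/0.141)·3.503²/(2·9.81) = 96.26 m

h_f ≈ 96.3 m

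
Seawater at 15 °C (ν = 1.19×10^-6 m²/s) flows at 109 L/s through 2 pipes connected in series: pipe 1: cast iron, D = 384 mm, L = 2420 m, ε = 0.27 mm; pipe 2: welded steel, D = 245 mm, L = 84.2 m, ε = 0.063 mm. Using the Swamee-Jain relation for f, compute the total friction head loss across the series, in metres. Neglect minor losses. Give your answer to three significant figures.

Pipe 1: V = 0.9412 m/s, Re = 3.04×10^5, ε/D = 7.03×10^-4, f = 0.01939, h_1 = f(L/D)V²/2g = 5.518 m
Pipe 2: V = 2.312 m/s, Re = 4.76×10^5, ε/D = 2.57×10^-4, f = 0.01608, h_2 = f(L/D)V²/2g = 1.506 m
Series → Q common, losses add: H = Σh = 7.024 m

H ≈ 7.02 m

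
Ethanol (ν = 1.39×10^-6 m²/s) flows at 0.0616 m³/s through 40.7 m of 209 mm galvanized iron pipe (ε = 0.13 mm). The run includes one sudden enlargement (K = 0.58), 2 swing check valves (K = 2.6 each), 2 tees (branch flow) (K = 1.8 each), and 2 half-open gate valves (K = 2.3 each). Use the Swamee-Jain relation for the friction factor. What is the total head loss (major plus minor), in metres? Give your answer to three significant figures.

V = 4Q/(πD²) = 1.796 m/s; V²/2g = 0.1643 m
Re = 2.70×10^5, ε/D = 6.22×10^-4 → f = 0.01912 (Swamee-Jain)
Major: h_f = f(L/D)·V²/2g = 0.01912·194.7·0.1643 = 0.6120 m
Minor: ΣK = 14.0; h_m = ΣK·V²/2g = 2.297 m
Total H_L = 0.6120 + 2.297 = 2.909 m

H_L ≈ 2.91 m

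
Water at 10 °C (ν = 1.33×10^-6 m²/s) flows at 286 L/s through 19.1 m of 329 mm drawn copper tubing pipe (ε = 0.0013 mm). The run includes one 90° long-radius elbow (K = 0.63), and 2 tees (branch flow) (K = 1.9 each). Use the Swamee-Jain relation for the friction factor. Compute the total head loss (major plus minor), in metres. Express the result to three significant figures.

V = 4Q/(πD²) = 3.364 m/s; V²/2g = 0.5769 m
Re = 8.32×10^5, ε/D = 3.95×10^-6 → f = 0.01206 (Swamee-Jain)
Major: h_f = f(L/D)·V²/2g = 0.01206·58.05·0.5769 = 0.4040 m
Minor: ΣK = 4.43; h_m = ΣK·V²/2g = 2.555 m
Total H_L = 0.4040 + 2.555 = 2.959 m

H_L ≈ 2.96 m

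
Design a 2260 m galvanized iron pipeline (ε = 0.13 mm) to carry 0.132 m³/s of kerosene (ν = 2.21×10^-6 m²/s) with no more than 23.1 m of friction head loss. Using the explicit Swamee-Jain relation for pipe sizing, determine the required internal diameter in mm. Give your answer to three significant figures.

Swamee-Jain (Type III): D = 0.66·[ε^1.25·(LQ²/(gh_f))^4.75 + ν·Q^9.4·(L/(gh_f))^5.2]^0.04
LQ²/(gh_f) = 0.1738; L/(gh_f) = 9.973
Term 1 = ε^1.25·(…)^4.75 = 3.41×10^-9; Term 2 = ν·Q^9.4·(…)^5.2 = 1.87×10^-9
D = 0.66·(3.41×10^-9 + 1.87×10^-9)^0.04 = 0.3079 m = 308 mm
Check: V = 1.77 m/s, Re = 2.47×10^5, f = 0.01815, h_f = 21.3 m ≈ 23.1 m ✓

D ≈ 308 mm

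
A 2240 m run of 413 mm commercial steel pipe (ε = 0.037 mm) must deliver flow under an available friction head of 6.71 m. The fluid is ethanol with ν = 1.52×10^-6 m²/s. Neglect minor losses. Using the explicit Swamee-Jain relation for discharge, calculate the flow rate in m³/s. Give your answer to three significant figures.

Swamee-Jain (Type II): Q = -0.965·√(gD⁵h_f/L)·ln[ε/(3.7D) + √(3.17ν²L/(gD³h_f))]
√(gD⁵h_f/L) = √(9.81·0.413⁵·6.71/2240) = 0.01879
ε/(3.7D) = 2.42×10^-5; √(3.17ν²L/(gD³h_f)) = 5.95×10^-5
Q = -0.965·0.01879·ln(8.369×10^-5) = 0.1702 m³/s
Check: V = 1.27 m/s, Re = 3.45×10^5, f = 0.01504, h_f = 6.71 m ≈ 6.71 m ✓

Q ≈ 0.170 m³/s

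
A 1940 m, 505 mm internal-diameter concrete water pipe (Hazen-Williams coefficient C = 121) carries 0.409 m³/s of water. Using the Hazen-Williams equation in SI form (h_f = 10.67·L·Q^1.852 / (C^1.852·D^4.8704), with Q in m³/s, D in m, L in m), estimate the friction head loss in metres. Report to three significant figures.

h_f = 10.67·1940·0.409^1.852 / (121^1.852·0.505^4.8704) = 15.30 m

h_f ≈ 15.3 m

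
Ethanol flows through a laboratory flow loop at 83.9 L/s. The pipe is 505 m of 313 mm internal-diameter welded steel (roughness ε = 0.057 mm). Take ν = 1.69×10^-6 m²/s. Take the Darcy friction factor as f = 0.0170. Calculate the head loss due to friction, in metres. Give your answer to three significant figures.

h_f ≈ 1.66 m

V = 4Q/(πD²) = 4·0.0839/(π·0.313²) = 1.090 m/s
h_f = f(L/D)V²/(2g) = 0.01700·(505/0.313)·1.090²/(2·9.81) = 1.662 m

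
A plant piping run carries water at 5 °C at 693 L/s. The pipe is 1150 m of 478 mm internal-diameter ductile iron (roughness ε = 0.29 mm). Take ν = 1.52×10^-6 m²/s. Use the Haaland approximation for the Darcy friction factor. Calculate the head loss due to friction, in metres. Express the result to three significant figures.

h_f ≈ 32.6 m

V = 4Q/(πD²) = 4·0.693/(π·0.478²) = 3.862 m/s
Re = VD/ν = 3.862·0.478/1.52×10^-6 = 1.21×10^6 → turbulent
ε/D = 0.29/478 = 6.07×10^-4
Haaland: f = 0.01780
h_f = f(L/D)V²/(2g) = 0.01780·(1150/0.478)·3.862²/(2·9.81) = 32.55 m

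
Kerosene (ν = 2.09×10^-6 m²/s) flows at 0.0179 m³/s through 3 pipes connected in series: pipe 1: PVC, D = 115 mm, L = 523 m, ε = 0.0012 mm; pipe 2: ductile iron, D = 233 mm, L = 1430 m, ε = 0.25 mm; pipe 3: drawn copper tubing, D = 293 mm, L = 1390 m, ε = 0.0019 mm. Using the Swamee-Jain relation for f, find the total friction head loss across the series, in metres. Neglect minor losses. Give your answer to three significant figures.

Pipe 1: V = 1.723 m/s, Re = 9.48×10^4, ε/D = 1.04×10^-5, f = 0.01812, h_1 = f(L/D)V²/2g = 12.48 m
Pipe 2: V = 0.4198 m/s, Re = 4.68×10^4, ε/D = 0.00107, f = 0.02461, h_2 = f(L/D)V²/2g = 1.357 m
Pipe 3: V = 0.2655 m/s, Re = 3.72×10^4, ε/D = 6.48×10^-6, f = 0.02224, h_3 = f(L/D)V²/2g = 0.3789 m
Series → Q common, losses add: H = Σh = 14.21 m

H ≈ 14.2 m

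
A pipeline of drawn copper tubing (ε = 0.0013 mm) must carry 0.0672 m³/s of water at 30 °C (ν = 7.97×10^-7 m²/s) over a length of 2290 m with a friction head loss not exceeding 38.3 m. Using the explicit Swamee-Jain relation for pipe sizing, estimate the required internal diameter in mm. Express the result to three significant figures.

D ≈ 199 mm

Swamee-Jain (Type III): D = 0.66·[ε^1.25·(LQ²/(gh_f))^4.75 + ν·Q^9.4·(L/(gh_f))^5.2]^0.04
LQ²/(gh_f) = 0.02752; L/(gh_f) = 6.095
Term 1 = ε^1.25·(…)^4.75 = 1.70×10^-15; Term 2 = ν·Q^9.4·(…)^5.2 = 9.13×10^-14
D = 0.66·(1.70×10^-15 + 9.13×10^-14)^0.04 = 0.1987 m = 199 mm
Check: V = 2.17 m/s, Re = 5.40×10^5, f = 0.01302, h_f = 35.9 m ≈ 38.3 m ✓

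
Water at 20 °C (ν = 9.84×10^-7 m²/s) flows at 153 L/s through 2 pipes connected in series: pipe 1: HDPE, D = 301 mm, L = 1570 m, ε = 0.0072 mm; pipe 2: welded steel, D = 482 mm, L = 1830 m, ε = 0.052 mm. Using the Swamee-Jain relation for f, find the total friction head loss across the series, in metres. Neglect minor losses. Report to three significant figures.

Pipe 1: V = 2.150 m/s, Re = 6.58×10^5, ε/D = 2.39×10^-5, f = 0.01291, h_1 = f(L/D)V²/2g = 15.87 m
Pipe 2: V = 0.8385 m/s, Re = 4.11×10^5, ε/D = 1.08×10^-4, f = 0.01490, h_2 = f(L/D)V²/2g = 2.027 m
Series → Q common, losses add: H = Σh = 17.90 m

H ≈ 17.9 m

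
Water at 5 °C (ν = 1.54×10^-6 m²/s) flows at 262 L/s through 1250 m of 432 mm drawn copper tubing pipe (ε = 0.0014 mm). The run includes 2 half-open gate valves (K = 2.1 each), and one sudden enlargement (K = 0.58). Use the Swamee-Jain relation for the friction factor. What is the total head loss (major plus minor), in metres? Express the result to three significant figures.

V = 4Q/(πD²) = 1.787 m/s; V²/2g = 0.1629 m
Re = 5.01×10^5, ε/D = 3.24×10^-6 → f = 0.01314 (Swamee-Jain)
Major: h_f = f(L/D)·V²/2g = 0.01314·2894·0.1629 = 6.190 m
Minor: ΣK = 4.78; h_m = ΣK·V²/2g = 0.7784 m
Total H_L = 6.190 + 0.7784 = 6.969 m

H_L ≈ 6.97 m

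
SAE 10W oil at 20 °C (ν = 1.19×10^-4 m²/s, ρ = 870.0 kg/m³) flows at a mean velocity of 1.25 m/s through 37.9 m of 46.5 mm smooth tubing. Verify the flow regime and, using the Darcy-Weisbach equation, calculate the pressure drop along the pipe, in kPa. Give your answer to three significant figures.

Δp ≈ 72.6 kPa

Re = VD/ν = 1.25·0.04650/1.19×10^-4 = 488 → laminar (Re < 2300)
f = 64/Re = 0.1310
h_f = f(L/D)V²/(2g) = 0.1310·(37.9/0.04650)·1.25²/(2·9.81) = 8.505 m
Δp = ρg·h_f = 870.0·9.81·8.505 = 72.59 kPa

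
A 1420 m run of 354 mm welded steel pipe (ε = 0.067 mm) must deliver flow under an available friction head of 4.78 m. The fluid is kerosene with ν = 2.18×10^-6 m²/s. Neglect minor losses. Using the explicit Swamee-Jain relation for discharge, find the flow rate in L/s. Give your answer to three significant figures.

Q ≈ 115 L/s

Swamee-Jain (Type II): Q = -0.965·√(gD⁵h_f/L)·ln[ε/(3.7D) + √(3.17ν²L/(gD³h_f))]
√(gD⁵h_f/L) = √(9.81·0.354⁵·4.78/1420) = 0.01355
ε/(3.7D) = 5.12×10^-5; √(3.17ν²L/(gD³h_f)) = 1.01×10^-4
Q = -0.965·0.01355·ln(1.526×10^-4) = 0.1149 m³/s
Check: V = 1.17 m/s, Re = 1.90×10^5, f = 0.01718, h_f = 4.79 m ≈ 4.78 m ✓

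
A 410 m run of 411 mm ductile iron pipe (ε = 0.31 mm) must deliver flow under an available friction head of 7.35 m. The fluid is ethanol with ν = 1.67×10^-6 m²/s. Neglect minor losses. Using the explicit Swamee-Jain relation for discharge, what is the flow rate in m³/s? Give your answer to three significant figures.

Q ≈ 0.367 m³/s

Swamee-Jain (Type II): Q = -0.965·√(gD⁵h_f/L)·ln[ε/(3.7D) + √(3.17ν²L/(gD³h_f))]
√(gD⁵h_f/L) = √(9.81·0.411⁵·7.35/410) = 0.04541
ε/(3.7D) = 2.04×10^-4; √(3.17ν²L/(gD³h_f)) = 2.69×10^-5
Q = -0.965·0.04541·ln(2.308×10^-4) = 0.3670 m³/s
Check: V = 2.77 m/s, Re = 6.81×10^5, f = 0.01901, h_f = 7.39 m ≈ 7.35 m ✓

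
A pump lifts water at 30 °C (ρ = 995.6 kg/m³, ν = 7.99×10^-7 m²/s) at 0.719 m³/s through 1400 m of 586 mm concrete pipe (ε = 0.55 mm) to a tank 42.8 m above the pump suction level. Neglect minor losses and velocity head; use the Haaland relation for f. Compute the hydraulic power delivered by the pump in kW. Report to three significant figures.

P_hyd ≈ 419 kW

V = 4Q/(πD²) = 2.666 m/s; Re = 1.96×10^6; ε/D = 9.39×10^-4; f = 0.01952
h_f = f(L/D)V²/2g = 16.89 m
Total head H = z + h_f = 42.8 + 16.89 = 59.69 m
P_hyd = ρgQH = 995.6·9.81·0.719·59.69 = 419.2 kW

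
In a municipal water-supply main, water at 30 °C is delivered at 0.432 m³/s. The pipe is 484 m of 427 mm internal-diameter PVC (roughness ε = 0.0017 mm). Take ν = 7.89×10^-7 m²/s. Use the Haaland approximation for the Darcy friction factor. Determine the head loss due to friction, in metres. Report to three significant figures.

V = 4Q/(πD²) = 4·0.432/(π·0.427²) = 3.017 m/s
Re = VD/ν = 3.017·0.427/7.89×10^-7 = 1.63×10^6 → turbulent
ε/D = 0.0017/427 = 3.98×10^-6
Haaland: f = 0.01078
h_f = f(L/D)V²/(2g) = 0.01078·(484/0.427)·3.017²/(2·9.81) = 5.669 m

h_f ≈ 5.67 m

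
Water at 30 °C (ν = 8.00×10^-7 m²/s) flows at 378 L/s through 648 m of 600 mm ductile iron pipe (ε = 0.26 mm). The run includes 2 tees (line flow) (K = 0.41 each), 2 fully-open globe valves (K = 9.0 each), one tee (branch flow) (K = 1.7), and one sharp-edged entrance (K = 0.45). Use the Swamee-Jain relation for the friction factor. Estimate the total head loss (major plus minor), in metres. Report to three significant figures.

H_L ≈ 3.57 m

V = 4Q/(πD²) = 1.337 m/s; V²/2g = 0.09110 m
Re = 1.00×10^6, ε/D = 4.33×10^-4 → f = 0.01683 (Swamee-Jain)
Major: h_f = f(L/D)·V²/2g = 0.01683·1080·0.09110 = 1.656 m
Minor: ΣK = 21.0; h_m = ΣK·V²/2g = 1.910 m
Total H_L = 1.656 + 1.910 = 3.566 m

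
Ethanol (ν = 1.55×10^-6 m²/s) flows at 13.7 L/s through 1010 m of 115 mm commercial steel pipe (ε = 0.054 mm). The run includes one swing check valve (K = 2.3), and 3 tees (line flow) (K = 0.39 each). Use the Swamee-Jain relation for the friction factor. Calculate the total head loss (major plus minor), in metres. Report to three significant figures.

H_L ≈ 16.1 m

V = 4Q/(πD²) = 1.319 m/s; V²/2g = 0.08867 m
Re = 9.79×10^4, ε/D = 4.70×10^-4 → f = 0.02034 (Swamee-Jain)
Major: h_f = f(L/D)·V²/2g = 0.02034·8783·0.08867 = 15.84 m
Minor: ΣK = 3.47; h_m = ΣK·V²/2g = 0.3077 m
Total H_L = 15.84 + 0.3077 = 16.15 m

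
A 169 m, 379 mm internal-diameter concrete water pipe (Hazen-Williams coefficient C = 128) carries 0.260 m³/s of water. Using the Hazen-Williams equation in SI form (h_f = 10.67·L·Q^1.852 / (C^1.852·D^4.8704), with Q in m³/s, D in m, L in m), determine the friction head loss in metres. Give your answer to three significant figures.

h_f = 10.67·169·0.260^1.852 / (128^1.852·0.379^4.8704) = 2.100 m

h_f ≈ 2.10 m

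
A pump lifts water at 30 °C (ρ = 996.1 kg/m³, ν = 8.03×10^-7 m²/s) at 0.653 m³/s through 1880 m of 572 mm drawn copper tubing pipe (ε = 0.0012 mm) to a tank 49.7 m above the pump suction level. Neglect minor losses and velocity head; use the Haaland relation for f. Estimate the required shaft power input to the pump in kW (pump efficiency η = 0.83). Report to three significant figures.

V = 4Q/(πD²) = 2.541 m/s; Re = 1.81×10^6; ε/D = 2.10×10^-6; f = 0.01056
h_f = f(L/D)V²/2g = 11.43 m
Total head H = z + h_f = 49.7 + 11.43 = 61.13 m
P_hyd = ρgQH = 996.1·9.81·0.653·61.13 = 390.0 kW
P_shaft = P_hyd/η = 390.0/0.83 = 469.9 kW

P_shaft ≈ 470 kW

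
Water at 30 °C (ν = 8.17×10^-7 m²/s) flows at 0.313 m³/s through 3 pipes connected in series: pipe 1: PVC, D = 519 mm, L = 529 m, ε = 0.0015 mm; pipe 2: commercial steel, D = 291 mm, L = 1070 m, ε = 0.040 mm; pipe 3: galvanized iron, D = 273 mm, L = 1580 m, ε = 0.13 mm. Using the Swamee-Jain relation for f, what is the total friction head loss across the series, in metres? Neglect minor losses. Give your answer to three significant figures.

Pipe 1: V = 1.480 m/s, Re = 9.40×10^5, ε/D = 2.89×10^-6, f = 0.01180, h_1 = f(L/D)V²/2g = 1.342 m
Pipe 2: V = 4.706 m/s, Re = 1.68×10^6, ε/D = 1.37×10^-4, f = 0.01360, h_2 = f(L/D)V²/2g = 56.43 m
Pipe 3: V = 5.347 m/s, Re = 1.79×10^6, ε/D = 4.76×10^-4, f = 0.01689, h_3 = f(L/D)V²/2g = 142.5 m
Series → Q common, losses add: H = Σh = 200.3 m

H ≈ 200 m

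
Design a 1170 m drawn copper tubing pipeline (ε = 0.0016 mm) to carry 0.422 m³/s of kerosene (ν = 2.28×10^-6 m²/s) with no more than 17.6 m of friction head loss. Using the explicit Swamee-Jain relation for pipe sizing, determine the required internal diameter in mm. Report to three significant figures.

Swamee-Jain (Type III): D = 0.66·[ε^1.25·(LQ²/(gh_f))^4.75 + ν·Q^9.4·(L/(gh_f))^5.2]^0.04
LQ²/(gh_f) = 1.207; L/(gh_f) = 6.776
Term 1 = ε^1.25·(…)^4.75 = 1.39×10^-7; Term 2 = ν·Q^9.4·(…)^5.2 = 1.44×10^-5
D = 0.66·(1.39×10^-7 + 1.44×10^-5)^0.04 = 0.4227 m = 423 mm
Check: V = 3.01 m/s, Re = 5.58×10^5, f = 0.01290, h_f = 16.5 m ≈ 17.6 m ✓

D ≈ 423 mm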